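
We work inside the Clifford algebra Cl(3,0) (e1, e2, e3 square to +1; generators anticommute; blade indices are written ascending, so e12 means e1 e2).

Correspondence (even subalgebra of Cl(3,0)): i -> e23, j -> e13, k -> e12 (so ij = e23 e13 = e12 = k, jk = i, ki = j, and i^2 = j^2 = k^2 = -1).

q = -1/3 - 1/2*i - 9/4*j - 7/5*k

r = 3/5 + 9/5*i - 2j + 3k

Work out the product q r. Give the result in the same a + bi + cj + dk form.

In blades: q = -1/3 - 7/5*e12 - 9/4*e13 - 1/2*e23, r = 3/5 + 3*e12 - 2*e13 + 9/5*e23.
Distribute q over r term by term (generator squares from the signature, products reordered to ascending indices): (-1/3)*r = -1/5 - e12 + 2/3*e13 - 3/5*e23; (-7/5*e12)*r = 21/5 - 21/25*e12 - 63/25*e13 - 14/5*e23; (-9/4*e13)*r = -9/2 + 81/20*e12 - 27/20*e13 - 27/4*e23; (-1/2*e23)*r = 9/10 + e12 + 3/2*e13 - 3/10*e23.
Sum: 2/5 + 321/100*e12 - 511/300*e13 - 209/20*e23; translating back through the correspondence:
Answer: 2/5 - 209/20*i - 511/300*j + 321/100*k


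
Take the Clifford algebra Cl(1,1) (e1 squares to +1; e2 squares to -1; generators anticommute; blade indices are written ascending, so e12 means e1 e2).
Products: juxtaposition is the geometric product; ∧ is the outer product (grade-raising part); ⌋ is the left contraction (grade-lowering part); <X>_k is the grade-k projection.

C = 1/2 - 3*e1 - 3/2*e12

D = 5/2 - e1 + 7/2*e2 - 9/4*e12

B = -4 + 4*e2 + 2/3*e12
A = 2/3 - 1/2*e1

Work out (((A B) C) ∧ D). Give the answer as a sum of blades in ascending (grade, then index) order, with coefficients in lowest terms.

step 1: -8/3 + 2*e1 + 7/3*e2 - 14/9*e12
step 2: -5 + 11/2*e1 - 13/2*e2 + 92/9*e12
step 3: -25/2 + 75/4*e1 - 135/4*e2 + 446/9*e12
Answer: -25/2 + 75/4*e1 - 135/4*e2 + 446/9*e12


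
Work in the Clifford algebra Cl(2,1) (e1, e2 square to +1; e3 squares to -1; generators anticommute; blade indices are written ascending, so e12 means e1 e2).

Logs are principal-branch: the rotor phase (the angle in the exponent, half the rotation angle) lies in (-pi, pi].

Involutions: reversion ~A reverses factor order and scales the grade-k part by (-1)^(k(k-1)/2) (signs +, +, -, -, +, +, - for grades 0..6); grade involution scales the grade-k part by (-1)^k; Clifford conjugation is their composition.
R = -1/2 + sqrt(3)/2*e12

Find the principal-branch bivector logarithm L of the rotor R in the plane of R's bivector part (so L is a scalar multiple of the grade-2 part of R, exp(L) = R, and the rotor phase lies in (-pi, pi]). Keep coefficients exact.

The scalar part of R is -1/2, which fixes the principal-branch rotor phase; the unit plane is then the bivector part divided by the sine of that phase, and L is that plane scaled by the phase.
Concretely: cos(phase) = -1/2 gives phase = ±2*pi/3, and since phase/sin(phase) is even the sign is immaterial: L = (phase/sin(phase)) * <R>_2 = (4*sqrt(3)*pi/9) * <R>_2.
Answer: 2*pi/3*e12


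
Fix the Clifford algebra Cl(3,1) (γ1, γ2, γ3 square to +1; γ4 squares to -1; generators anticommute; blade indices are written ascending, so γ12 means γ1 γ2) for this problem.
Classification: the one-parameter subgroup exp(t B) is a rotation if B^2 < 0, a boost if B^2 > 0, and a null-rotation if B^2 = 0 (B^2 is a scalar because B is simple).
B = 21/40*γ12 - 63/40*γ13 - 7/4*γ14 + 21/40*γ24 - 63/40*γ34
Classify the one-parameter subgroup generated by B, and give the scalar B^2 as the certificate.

B^2 term by term: the squares give (21/40)^2*(γ12)^2 + (-63/40)^2*(γ13)^2 + (-7/4)^2*(γ14)^2 + (21/40)^2*(γ24)^2 + (-63/40)^2*(γ34)^2 = 441/1600*(-1) + 3969/1600*(-1) + 49/16*(+1) + 441/1600*(+1) + 3969/1600*(+1) = 49/16 (each basis 2-blade squares to minus the product of its generators' squares); cross terms between blades sharing an index anticommute and cancel; the commuting (index-disjoint) pairs give grade-4 terms 2*c*c'*(blade product), which cancel blade by blade — γ1234: -1323/800 + 1323/800 = 0 — confirming B is simple. So B^2 = 49/16.
Answer: boost, certificate B^2 = 49/16. B^2 = 49/16 is basis-independent, so its sign is the whole story.


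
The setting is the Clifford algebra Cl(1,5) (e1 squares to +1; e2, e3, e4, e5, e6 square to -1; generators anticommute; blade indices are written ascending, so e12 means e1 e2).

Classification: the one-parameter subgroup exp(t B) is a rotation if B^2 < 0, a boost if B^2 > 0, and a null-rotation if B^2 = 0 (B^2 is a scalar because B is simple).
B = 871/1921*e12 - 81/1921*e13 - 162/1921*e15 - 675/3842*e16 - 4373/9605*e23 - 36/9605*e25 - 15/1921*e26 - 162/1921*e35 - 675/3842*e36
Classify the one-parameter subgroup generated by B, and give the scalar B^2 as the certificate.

B^2 term by term: the squares give (871/1921)^2*(e12)^2 + (-81/1921)^2*(e13)^2 + (-162/1921)^2*(e15)^2 + (-675/3842)^2*(e16)^2 + (-4373/9605)^2*(e23)^2 + (-36/9605)^2*(e25)^2 + (-15/1921)^2*(e26)^2 + (-162/1921)^2*(e35)^2 + (-675/3842)^2*(e36)^2 = 758641/3690241*(+1) + 6561/3690241*(+1) + 26244/3690241*(+1) + 455625/14760964*(+1) + 19123129/92256025*(-1) + 1296/92256025*(-1) + 225/3690241*(-1) + 26244/3690241*(-1) + 455625/14760964*(-1) = 0 (each basis 2-blade squares to minus the product of its generators' squares); cross terms between blades sharing an index anticommute and cancel; the commuting (index-disjoint) pairs give grade-4 terms 2*c*c'*(blade product), which cancel blade by blade — e1235: -282204/3690241 - 5832/18451205 + 1416852/18451205 = 0; e1236: -587925/3690241 - 2430/3690241 + 590355/3690241 = 0; e1256: -4860/3690241 + 4860/3690241 = 0; e1356: -109350/3690241 + 109350/3690241 = 0; e2356: -4860/3690241 + 4860/3690241 = 0 — confirming B is simple. So B^2 = 0.
Answer: null-rotation, certificate B^2 = 0. No conjugation can change B^2 = 0; the sign gives the class.


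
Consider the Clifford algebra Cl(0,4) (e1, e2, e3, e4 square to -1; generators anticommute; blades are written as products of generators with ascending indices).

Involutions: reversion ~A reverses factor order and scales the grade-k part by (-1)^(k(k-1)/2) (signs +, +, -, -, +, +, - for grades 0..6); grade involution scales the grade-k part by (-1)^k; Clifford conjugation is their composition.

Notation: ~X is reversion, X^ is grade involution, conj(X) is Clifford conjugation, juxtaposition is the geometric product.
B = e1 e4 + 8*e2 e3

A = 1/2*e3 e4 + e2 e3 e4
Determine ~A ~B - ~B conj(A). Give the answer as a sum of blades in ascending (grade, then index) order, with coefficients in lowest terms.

first term: -8*e4 - 1/2*e1 e3 + 4*e2 e4 + e1 e2 e3
second term: 8*e4 + 1/2*e1 e3 - 4*e2 e4 + e1 e2 e3
Answer: -16*e4 - e1 e3 + 8*e2 e4


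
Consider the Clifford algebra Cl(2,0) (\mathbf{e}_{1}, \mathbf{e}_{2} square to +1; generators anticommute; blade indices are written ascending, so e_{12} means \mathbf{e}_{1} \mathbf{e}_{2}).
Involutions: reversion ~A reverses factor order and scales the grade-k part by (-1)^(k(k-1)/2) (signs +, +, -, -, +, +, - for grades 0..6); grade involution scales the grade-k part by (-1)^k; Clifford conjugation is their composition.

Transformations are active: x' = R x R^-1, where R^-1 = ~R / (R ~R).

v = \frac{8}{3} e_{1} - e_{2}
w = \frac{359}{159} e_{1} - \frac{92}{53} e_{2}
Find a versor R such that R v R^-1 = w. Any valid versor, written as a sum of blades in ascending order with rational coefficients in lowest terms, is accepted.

Here q(v) = q(w) = \frac{73}{9}; the classical choice R = v + w = \frac{261}{53} e_{1} - \frac{145}{53} e_{2} then realises v -> w under the sandwich.
Answer: \frac{261}{53} e_{1} - \frac{145}{53} e_{2}


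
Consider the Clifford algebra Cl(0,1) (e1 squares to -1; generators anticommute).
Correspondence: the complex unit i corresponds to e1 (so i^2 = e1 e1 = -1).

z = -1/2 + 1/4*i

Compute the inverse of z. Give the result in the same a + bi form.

In blades: z = -1/2 + 1/4*e1.
With qbar = -1/2 - 1/4*e1 (scalar fixed, mapped units negated), z qbar = 5/16 (the sum of squared coefficients), so z^-1 = qbar / (5/16) = -8/5 - 4/5*e1; translating back:
Answer: -8/5 - 4/5*i


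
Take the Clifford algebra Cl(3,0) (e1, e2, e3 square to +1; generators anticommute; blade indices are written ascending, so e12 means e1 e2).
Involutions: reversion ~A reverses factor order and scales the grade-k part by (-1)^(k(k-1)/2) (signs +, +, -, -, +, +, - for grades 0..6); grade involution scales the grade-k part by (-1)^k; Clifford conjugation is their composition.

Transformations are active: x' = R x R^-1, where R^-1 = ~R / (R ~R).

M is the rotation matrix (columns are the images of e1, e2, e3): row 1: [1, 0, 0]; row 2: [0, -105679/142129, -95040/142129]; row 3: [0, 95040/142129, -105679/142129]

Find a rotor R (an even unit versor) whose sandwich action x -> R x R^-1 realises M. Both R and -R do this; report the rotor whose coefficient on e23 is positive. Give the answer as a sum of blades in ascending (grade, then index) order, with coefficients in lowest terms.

Method: write R = a + b12*e12 + b13*e13 + b23*e23 with a^2 + b12^2 + b13^2 + b23^2 = 1 (so R^-1 = ~R). Expanding the columns R e_j ~R gives tr M = 4a^2 - 1 and, from the antisymmetric part, M21 - M12 = -4a*b12, M13 - M31 = 4a*b13, M32 - M23 = -4a*b23.
Here tr M = -69229/142129, so a^2 = (1 + tr M)/4 = 18225/142129 and a = ±135/377. Taking a = 135/377: M21 - M12 = 0, M13 - M31 = 0, M32 - M23 = 190080/142129, giving b12 = 0, b13 = 0, b23 = -352/377, i.e. R = 135/377 - 352/377*e23.
Its e23 coefficient is negative, so report the other preimage -R.
Answer: -135/377 + 352/377*e23. Note: both R and -R realise this M (trace -69229/142129); the covering map identifies them, and the e23-coefficient sign is the tie-breaker.


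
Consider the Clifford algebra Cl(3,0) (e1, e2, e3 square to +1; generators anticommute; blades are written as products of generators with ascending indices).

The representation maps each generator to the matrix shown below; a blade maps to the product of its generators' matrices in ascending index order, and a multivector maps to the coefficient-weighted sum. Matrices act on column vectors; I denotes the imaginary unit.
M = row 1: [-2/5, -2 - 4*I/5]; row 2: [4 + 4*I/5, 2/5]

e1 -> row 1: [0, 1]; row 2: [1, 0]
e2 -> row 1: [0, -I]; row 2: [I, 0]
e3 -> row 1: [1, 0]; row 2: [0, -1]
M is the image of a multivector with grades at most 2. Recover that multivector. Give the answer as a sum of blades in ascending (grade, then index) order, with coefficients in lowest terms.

Method: 1, rho(e1), rho(e2), rho(e3) form a trace-orthogonal basis of the 2x2 complex matrices (tr(X Y) = 2 if X = Y, else 0), so M = m0*1 + m1*rho(e1) + m2*rho(e2) + m3*rho(e3) with m0 = tr(M)/2 = 0, m1 = tr(M rho(e1))/2 = 1, m2 = tr(M rho(e2))/2 = 4/5 - 3*I, m3 = tr(M rho(e3))/2 = -2/5.
Multiplying table entries, the bivector images are rho(e1 e2) = I*rho(e3), rho(e1 e3) = -I*rho(e2), rho(e2 e3) = I*rho(e1); with real blade coefficients the real parts of m0..m3 are the coefficients of 1, e1, e2, e3 and the imaginary parts give the bivectors (e2 e3: Im m1, e1 e3: -Im m2, e1 e2: Im m3).
Answer: e1 + 4/5*e2 - 2/5*e3 + 3*e1 e3


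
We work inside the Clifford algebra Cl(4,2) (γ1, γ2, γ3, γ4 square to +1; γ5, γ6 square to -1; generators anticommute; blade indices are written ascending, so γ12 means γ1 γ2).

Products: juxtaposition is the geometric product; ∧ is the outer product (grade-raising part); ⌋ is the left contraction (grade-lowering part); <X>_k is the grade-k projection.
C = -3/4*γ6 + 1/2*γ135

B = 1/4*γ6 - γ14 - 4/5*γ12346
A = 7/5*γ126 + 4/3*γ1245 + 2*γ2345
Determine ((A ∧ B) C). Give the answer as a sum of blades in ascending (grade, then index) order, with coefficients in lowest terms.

step 1: 1/3*γ12456 + 1/2*γ23456
step 2: 1/4*γ1245 + 1/4*γ1246 + 3/8*γ2345 - 1/6*γ2346
Answer: 1/4*γ1245 + 1/4*γ1246 + 3/8*γ2345 - 1/6*γ2346


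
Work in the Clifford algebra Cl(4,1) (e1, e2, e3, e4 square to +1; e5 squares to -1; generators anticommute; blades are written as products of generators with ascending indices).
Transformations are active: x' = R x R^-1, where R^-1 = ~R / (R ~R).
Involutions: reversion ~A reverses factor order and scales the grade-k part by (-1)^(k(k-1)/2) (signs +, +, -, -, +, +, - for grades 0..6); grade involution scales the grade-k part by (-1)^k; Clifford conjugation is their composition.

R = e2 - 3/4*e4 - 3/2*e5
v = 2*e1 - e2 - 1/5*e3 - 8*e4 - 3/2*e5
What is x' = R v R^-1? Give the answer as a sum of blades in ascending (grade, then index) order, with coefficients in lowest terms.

~R = e2 - 3/4*e4 - 3/2*e5, and R ~R = -11/16, so R^-1 = ~R / (-11/16).
R v = 11/4 - 2*e1 e2 + 3/2*e1 e4 + 3*e1 e5 - 1/5*e2 e3 - 35/4*e2 e4 - 3*e2 e5 - 3/20*e3 e4 - 3/10*e3 e5 - 87/8*e4 e5
Answer: -2*e1 - 7*e2 + 1/5*e3 + 14*e4 + 27/2*e5


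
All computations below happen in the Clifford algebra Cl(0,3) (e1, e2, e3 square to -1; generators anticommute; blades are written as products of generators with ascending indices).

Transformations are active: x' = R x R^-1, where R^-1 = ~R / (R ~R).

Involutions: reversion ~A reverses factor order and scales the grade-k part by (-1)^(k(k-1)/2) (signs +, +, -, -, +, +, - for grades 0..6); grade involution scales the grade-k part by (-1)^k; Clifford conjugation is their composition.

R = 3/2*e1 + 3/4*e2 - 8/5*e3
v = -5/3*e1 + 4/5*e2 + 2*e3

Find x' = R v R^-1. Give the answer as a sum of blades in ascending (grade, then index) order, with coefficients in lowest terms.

~R = 3/2*e1 + 3/4*e2 - 8/5*e3, and R ~R = -2149/400, so R^-1 = ~R / (-2149/400).
R v = 51/10 + 49/20*e1 e2 + 1/3*e1 e3 + 139/50*e2 e3
Answer: -7615/6447*e1 - 23896/10745*e2 + 2230/2149*e3


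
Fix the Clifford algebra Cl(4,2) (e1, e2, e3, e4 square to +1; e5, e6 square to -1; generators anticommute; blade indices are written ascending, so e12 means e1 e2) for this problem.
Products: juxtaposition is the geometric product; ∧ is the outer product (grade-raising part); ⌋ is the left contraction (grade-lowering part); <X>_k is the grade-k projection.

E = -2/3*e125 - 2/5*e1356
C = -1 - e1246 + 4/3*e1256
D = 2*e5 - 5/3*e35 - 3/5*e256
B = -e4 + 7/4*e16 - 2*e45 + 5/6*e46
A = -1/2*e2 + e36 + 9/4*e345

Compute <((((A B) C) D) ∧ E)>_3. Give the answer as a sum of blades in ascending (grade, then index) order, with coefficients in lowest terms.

step 1: -9/2*e3 - 7/4*e13 + 1/2*e24 + 5/6*e34 + 9/4*e35 + 7/8*e126 + e245 - 5/12*e246 + e346 - 15/8*e356 - 2*e3456 - 63/16*e13456
step 2: -5/12*e1 + 9/2*e3 + 7/8*e4 - 7/6*e5 + 7/4*e13 + 1/2*e16 - 1/2*e24 - 5/6*e34 - 9/4*e35 + 3/2*e123 - 7/8*e126 + 5/9*e145 + 4/3*e146 - e156 + 21/4*e234 - 63/16*e235 - e245 + 5/12*e246 - e346 + 15/8*e356 + 8/3*e1234 - 2*e1235 - 23/6*e1236 - 2/3*e1456 + 7/4*e2346 - 7/3*e2356 + 2*e3456 - 13/24*e12345 + 9/2*e12346 - 6*e12356 + 63/16*e13456 + 121/36*e123456
step 3: 73/12 + 105/16*e2 + 353/45*e3 - 15/2*e5 - 25/8*e6 + 41/15*e12 + 18/5*e13 - 10/9*e14 - 171/40*e15 - 2*e16 + 27/4*e23 + 2*e24 + 413/90*e26 + 9*e35 + 111/80*e36 + 1/9*e45 + 41/15*e46 + 4*e123 - 181/360*e124 - 11/5*e125 + 10*e126 + 1589/540*e134 + 1169/180*e135 + 7/15*e136 + 251/48*e146 - e156 - 7/15*e234 - 361/60*e236 + 31/4*e245 + 101/120*e345 + 4*e346 - 59/30*e456 + 827/240*e1234 + 3*e1235 - 12*e1236 + 164/45*e1245 + 641/108*e1246 + 151/18*e1256 + 27/10*e1345 + 319/45*e1346 + 1/15*e1356 - 8/3*e1456 + 136/15*e2345 + 27/10*e2356 + 313/120*e2456 - 23/20*e3456 + 16/3*e12345 + 121/18*e12346 + 407/40*e12356 + 15/2*e12456 + 28/45*e13456 - 83/36*e23456 - 9*e123456
step 4: -73/18*e125 - 706/135*e1235 - 25/12*e1256 - 73/30*e1356 + 71/20*e12356 + 82/45*e12456 + 52/15*e123456
step 5: -73/18*e125
Answer: -73/18*e125


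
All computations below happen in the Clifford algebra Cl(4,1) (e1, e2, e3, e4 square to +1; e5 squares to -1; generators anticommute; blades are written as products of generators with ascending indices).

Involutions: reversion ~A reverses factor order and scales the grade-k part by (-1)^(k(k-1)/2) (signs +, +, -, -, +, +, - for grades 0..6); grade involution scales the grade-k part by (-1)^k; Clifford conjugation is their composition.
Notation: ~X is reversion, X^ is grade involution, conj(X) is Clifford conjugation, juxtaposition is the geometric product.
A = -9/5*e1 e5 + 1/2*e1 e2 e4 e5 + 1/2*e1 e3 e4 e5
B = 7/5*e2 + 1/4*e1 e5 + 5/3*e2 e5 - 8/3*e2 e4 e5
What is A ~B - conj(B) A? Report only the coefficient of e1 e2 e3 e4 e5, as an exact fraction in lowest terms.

first term: 9/20 + 4/3*e1 + 3*e1 e2 + 5/6*e1 e4 - 1/8*e2 e4 - 1/8*e3 e4 - 4/3*e1 e2 e3 + 24/5*e1 e2 e4 + 63/25*e1 e2 e5 + 7/10*e1 e4 e5 - 5/6*e1 e2 e3 e4 - 7/10*e1 e2 e3 e4 e5
second term: 9/20 + 4/3*e1 - 3*e1 e2 + 5/6*e1 e4 - 1/8*e2 e4 - 1/8*e3 e4 + 4/3*e1 e2 e3 + 24/5*e1 e2 e4 - 63/25*e1 e2 e5 + 7/10*e1 e4 e5 + 5/6*e1 e2 e3 e4 + 7/10*e1 e2 e3 e4 e5
Answer: -7/5


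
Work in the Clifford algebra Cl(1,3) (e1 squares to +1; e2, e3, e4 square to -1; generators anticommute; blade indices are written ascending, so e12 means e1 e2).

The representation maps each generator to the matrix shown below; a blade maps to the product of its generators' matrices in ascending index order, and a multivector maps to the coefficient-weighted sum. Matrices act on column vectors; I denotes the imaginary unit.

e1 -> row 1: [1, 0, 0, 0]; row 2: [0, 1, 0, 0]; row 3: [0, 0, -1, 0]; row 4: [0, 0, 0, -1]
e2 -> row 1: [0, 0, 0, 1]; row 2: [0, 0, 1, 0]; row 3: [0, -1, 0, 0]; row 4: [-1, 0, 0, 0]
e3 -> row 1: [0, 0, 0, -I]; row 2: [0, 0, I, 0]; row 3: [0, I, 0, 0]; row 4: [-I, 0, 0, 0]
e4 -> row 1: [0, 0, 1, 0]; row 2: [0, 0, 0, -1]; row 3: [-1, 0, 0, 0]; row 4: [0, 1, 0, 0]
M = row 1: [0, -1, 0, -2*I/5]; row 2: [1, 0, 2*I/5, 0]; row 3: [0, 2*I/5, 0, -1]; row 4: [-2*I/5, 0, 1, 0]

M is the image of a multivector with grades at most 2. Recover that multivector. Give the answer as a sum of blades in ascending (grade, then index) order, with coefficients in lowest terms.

Method: the blade images are trace-orthogonal — tr(rho(e_A) rho(e_B)^-1) = 4 if A = B and 0 otherwise — and rho(e_A)^-1 = (e_A)^2 * rho(e_A) with (e_A)^2 = +1 or -1, so the coefficient of e_A in the preimage is (e_A)^2 * tr(M rho(e_A))/4.
Nonzero projections over blades of grade <= 2: e3: (e3)^2 = -1, tr(M rho(e3)) = -8/5, coefficient 2/5; e24: (e24)^2 = -1, tr(M rho(e24)) = 4, coefficient -1. Every other blade of grade <= 2 projects to 0.
Answer: 2/5*e3 - e24


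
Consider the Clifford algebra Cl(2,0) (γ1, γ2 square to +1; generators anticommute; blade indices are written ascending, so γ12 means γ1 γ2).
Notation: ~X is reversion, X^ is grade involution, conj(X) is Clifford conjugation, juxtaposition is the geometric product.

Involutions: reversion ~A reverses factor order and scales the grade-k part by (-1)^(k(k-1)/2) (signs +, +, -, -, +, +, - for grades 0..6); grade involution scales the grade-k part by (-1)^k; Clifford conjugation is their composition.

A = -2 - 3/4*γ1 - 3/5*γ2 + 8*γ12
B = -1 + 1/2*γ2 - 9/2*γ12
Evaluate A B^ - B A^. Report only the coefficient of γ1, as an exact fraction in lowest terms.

first term: 383/10 - 119/20*γ1 + 199/40*γ2 + 11/8*γ12
second term: 383/10 - 149/20*γ1 + 71/40*γ2 + 5/8*γ12
Answer: 3/2


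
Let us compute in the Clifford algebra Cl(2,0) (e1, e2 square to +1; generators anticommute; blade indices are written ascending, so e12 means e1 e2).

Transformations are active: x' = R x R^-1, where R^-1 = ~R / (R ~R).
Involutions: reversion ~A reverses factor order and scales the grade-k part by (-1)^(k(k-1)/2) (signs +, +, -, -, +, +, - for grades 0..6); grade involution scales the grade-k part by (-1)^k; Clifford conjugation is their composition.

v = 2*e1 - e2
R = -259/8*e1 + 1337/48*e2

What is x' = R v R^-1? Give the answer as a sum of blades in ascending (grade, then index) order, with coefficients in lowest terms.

~R = -259/8*e1 + 1337/48*e2, and R ~R = 4202485/2304, so R^-1 = ~R / (4202485/2304).
R v = -4445/48 - 70/3*e12
Answer: 22082/17153*e1 - 31361/17153*e2


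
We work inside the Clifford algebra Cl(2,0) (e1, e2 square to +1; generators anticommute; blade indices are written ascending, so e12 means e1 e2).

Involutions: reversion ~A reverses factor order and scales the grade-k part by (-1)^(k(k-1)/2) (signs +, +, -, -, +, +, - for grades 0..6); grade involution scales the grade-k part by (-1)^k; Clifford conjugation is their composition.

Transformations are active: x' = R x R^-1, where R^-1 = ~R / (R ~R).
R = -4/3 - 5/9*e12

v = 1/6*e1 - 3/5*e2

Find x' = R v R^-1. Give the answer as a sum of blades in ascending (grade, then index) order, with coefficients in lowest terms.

~R = -4/3 + 5/9*e12, and R ~R = 169/81, so R^-1 = ~R / (169/81).
R v = 1/9*e1 + 241/270*e2
Answer: -313/1014*e1 - 457/845*e2


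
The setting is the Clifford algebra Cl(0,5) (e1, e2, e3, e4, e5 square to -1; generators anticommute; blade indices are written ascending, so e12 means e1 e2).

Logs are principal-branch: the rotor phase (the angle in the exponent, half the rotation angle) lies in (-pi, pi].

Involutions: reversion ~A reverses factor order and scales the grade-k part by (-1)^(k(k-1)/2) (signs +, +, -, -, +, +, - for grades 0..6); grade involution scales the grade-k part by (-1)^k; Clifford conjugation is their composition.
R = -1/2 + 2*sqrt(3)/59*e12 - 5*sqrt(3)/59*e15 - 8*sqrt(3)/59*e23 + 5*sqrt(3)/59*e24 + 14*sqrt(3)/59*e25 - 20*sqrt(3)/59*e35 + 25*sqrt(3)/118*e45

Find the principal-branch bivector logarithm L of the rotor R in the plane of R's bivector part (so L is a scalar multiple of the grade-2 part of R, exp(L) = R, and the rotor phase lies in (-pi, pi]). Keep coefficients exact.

The scalar part of R is -1/2, which fixes the principal-branch rotor phase; the unit plane is then the bivector part divided by the sine of that phase, and L is that plane scaled by the phase.
Concretely: cos(phase) = -1/2 gives phase = ±2*pi/3, and since phase/sin(phase) is even the sign is immaterial: L = (phase/sin(phase)) * <R>_2 = (4*sqrt(3)*pi/9) * <R>_2.
Answer: 8*pi/177*e12 - 20*pi/177*e15 - 32*pi/177*e23 + 20*pi/177*e24 + 56*pi/177*e25 - 80*pi/177*e35 + 50*pi/177*e45


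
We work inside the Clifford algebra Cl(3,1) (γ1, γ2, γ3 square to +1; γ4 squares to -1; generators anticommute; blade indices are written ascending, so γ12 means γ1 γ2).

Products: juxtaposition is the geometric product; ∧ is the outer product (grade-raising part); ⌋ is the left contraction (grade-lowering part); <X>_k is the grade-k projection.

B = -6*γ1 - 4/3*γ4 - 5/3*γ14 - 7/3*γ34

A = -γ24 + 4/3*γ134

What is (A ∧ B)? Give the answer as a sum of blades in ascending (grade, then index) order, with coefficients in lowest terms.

step 1: 6*γ124
Answer: 6*γ124


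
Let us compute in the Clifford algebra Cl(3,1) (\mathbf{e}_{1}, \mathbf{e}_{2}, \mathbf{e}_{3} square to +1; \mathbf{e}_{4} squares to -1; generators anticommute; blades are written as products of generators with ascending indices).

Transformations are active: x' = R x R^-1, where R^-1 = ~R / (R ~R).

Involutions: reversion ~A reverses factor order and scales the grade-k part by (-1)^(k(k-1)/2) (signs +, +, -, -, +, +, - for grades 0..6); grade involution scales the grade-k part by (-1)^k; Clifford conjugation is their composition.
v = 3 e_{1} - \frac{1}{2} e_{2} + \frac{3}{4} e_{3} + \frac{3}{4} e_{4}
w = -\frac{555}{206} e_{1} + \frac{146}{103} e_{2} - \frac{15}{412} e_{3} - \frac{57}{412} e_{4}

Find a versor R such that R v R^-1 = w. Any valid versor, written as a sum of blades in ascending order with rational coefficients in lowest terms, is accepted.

A norm check does it: q(v) = q(w) = \frac{37}{4}, hence R = v + w = \frac{63}{206} e_{1} + \frac{189}{206} e_{2} + \frac{147}{206} e_{3} + \frac{63}{103} e_{4} realises the map — parallel part kept, (v - w)/2 negated, v carried to w.
Answer: \frac{63}{206} e_{1} + \frac{189}{206} e_{2} + \frac{147}{206} e_{3} + \frac{63}{103} e_{4}


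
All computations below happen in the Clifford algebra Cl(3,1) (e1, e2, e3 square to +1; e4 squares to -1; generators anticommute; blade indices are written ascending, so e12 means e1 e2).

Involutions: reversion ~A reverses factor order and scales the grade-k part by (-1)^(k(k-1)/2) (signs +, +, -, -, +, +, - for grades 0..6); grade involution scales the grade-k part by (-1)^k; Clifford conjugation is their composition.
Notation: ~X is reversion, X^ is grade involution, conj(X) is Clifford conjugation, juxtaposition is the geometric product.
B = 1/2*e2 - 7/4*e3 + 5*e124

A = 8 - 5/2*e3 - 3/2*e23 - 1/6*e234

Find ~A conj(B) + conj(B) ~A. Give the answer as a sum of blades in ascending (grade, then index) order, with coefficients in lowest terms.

first term: -35/8 - 11/8*e2 + 59/4*e3 + 5/6*e13 - 5/4*e23 - 7/24*e24 - 1/12*e34 + 40*e124 - 15/2*e134 - 25/2*e1234
second term: -35/8 - 53/8*e2 + 53/4*e3 - 5/6*e13 + 5/4*e23 - 7/24*e24 - 1/12*e34 + 40*e124 + 15/2*e134 + 25/2*e1234
Answer: -35/4 - 8*e2 + 28*e3 - 7/12*e24 - 1/6*e34 + 80*e124


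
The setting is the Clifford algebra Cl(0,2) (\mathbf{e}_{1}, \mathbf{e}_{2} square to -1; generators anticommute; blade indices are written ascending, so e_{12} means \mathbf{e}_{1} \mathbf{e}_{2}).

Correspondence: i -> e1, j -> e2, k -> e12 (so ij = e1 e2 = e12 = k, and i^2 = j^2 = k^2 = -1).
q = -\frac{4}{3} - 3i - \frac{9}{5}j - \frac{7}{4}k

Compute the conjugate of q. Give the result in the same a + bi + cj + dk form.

In blades: q = -\frac{4}{3} - 3 e_{1} - \frac{9}{5} e_{2} - \frac{7}{4} e_{12}.
Conjugation here is Clifford conjugation: the scalar is fixed and the grade-1 and grade-2 blades all flip sign, giving -\frac{4}{3} + 3 e_{1} + \frac{9}{5} e_{2} + \frac{7}{4} e_{12}; translating back:
Answer: -\frac{4}{3} + 3i + \frac{9}{5}j + \frac{7}{4}k


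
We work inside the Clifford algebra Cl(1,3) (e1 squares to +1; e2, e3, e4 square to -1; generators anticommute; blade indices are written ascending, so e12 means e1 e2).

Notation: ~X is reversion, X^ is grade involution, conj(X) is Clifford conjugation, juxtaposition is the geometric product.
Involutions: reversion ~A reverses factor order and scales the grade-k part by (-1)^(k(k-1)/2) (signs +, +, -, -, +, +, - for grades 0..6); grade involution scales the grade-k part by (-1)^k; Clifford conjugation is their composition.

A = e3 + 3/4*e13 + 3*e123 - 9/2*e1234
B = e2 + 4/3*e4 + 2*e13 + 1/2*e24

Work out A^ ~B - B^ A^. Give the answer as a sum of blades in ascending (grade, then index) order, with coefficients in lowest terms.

first term: -3/2 + 2*e1 - 6*e2 - 3/4*e13 + e23 - 9*e24 - 4/3*e34 + 21/4*e123 + 7*e134 - 1/2*e234 - 29/8*e1234
second term: 3/2 + 2*e1 + 6*e2 + 3/4*e13 + e23 + 9*e24 - 4/3*e34 + 27/4*e123 + 5*e134 + 1/2*e234 - 35/8*e1234
Answer: -3 - 12*e2 - 3/2*e13 - 18*e24 - 3/2*e123 + 2*e134 - e234 + 3/4*e1234


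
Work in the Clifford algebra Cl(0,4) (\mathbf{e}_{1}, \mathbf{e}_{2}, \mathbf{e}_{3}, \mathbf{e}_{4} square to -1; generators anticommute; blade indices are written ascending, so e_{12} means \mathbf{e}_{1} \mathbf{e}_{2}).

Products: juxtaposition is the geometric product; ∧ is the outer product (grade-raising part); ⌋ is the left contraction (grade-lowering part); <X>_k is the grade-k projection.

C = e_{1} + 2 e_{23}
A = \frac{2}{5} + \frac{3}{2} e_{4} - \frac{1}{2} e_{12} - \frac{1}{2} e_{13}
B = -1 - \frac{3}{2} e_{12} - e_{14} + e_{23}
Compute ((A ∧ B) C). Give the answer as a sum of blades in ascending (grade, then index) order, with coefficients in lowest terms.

step 1: -\frac{2}{5} - \frac{3}{2} e_{4} - \frac{1}{10} e_{12} + \frac{1}{2} e_{13} - \frac{2}{5} e_{14} + \frac{2}{5} e_{23} - \frac{9}{4} e_{124} + \frac{3}{2} e_{234}
step 2: -\frac{4}{5} - \frac{2}{5} e_{1} - \frac{1}{10} e_{2} + \frac{1}{2} e_{3} - \frac{17}{5} e_{4} + e_{12} + \frac{1}{5} e_{13} + \frac{3}{2} e_{14} - \frac{4}{5} e_{23} + \frac{9}{4} e_{24} + \frac{2}{5} e_{123} + \frac{9}{2} e_{134} - 3 e_{234} - \frac{23}{10} e_{1234}
Answer: -\frac{4}{5} - \frac{2}{5} e_{1} - \frac{1}{10} e_{2} + \frac{1}{2} e_{3} - \frac{17}{5} e_{4} + e_{12} + \frac{1}{5} e_{13} + \frac{3}{2} e_{14} - \frac{4}{5} e_{23} + \frac{9}{4} e_{24} + \frac{2}{5} e_{123} + \frac{9}{2} e_{134} - 3 e_{234} - \frac{23}{10} e_{1234}


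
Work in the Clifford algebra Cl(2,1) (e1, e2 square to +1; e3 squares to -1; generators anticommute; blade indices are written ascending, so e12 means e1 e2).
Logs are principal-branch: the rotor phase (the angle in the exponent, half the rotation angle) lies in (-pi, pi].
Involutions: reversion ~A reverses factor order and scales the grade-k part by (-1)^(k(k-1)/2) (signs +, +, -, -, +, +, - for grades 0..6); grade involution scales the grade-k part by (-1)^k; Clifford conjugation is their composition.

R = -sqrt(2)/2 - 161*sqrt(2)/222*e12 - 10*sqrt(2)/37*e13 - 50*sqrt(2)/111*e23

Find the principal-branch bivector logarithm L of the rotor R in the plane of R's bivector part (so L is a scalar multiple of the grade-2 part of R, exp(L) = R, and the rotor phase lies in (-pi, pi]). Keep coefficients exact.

The scalar part of R is -sqrt(2)/2, and that scalar determines the rotor phase on the principal branch; recovering the unit plane as bivector-part over sine of the phase gives L = phase * plane.
Concretely: cos(phase) = -sqrt(2)/2 gives phase = ±3*pi/4, and since phase/sin(phase) is even the sign is immaterial: L = (phase/sin(phase)) * <R>_2 = (3*sqrt(2)*pi/4) * <R>_2.
Answer: -161*pi/148*e12 - 15*pi/37*e13 - 25*pi/37*e23


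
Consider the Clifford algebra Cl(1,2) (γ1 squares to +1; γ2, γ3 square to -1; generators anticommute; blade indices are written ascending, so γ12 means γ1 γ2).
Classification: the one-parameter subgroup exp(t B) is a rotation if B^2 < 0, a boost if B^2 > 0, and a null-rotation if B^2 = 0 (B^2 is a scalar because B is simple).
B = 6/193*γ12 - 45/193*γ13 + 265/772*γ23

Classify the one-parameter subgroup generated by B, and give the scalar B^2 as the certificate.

B^2 term by term: the squares give (6/193)^2*(γ12)^2 + (-45/193)^2*(γ13)^2 + (265/772)^2*(γ23)^2 = 36/37249*(+1) + 2025/37249*(+1) + 70225/595984*(-1) = -1/16 (each basis 2-blade squares to minus the product of its generators' squares); cross terms between blades sharing an index anticommute and cancel. So B^2 = -1/16.
Answer: rotation, certificate B^2 = -1/16. The class reads off the invariant scalar -1/16 directly.


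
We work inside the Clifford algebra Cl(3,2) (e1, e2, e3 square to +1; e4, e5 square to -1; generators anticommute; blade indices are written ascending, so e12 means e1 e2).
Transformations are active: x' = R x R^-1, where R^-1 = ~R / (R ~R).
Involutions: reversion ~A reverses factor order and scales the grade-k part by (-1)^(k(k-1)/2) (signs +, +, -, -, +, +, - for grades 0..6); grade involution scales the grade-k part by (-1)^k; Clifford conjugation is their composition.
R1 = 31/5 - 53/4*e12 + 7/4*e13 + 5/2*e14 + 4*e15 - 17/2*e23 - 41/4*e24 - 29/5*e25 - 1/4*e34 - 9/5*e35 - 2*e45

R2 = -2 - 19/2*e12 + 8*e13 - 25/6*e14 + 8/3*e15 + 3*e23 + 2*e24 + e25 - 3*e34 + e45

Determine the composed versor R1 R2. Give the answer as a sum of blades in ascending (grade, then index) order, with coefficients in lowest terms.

Distribute over the grade parts of R2 (each basis-blade product reordered to ascending indices, repeated generators contracted through their squares):
R1 <R2>_0 (= -2) = -62/5 + 53/2*e12 - 7/2*e13 - 5*e14 - 8*e15 + 17*e23 + 41/2*e24 + 58/5*e25 + 1/2*e34 + 18/5*e35 + 4*e45
R1 <R2>_2 (= -19/2*e12 + 8*e13 - 25/6*e14 + 8/3*e15 + 3*e23 + 2*e24 + e25 - 3*e34 + e45) = -5507/40 - 18047/120*e12 - 8957/120*e13 - 1149/8*e14 - 379/12*e15 + 5641/40*e23 - 5293/120*e24 + 911/60*e25 - 823/120*e34 + 1481/60*e35 - 157/12*e45 + 3925/24*e1234 + 613/12*e1235 - 161/4*e1245 - 413/12*e1345 + 25/4*e2345
Summing the partial products and collecting blades:
Answer: -6003/40 - 14867/120*e12 - 9377/120*e13 - 1189/8*e14 - 475/12*e15 + 6321/40*e23 - 2833/120*e24 + 1607/60*e25 - 763/120*e34 + 1697/60*e35 - 109/12*e45 + 3925/24*e1234 + 613/12*e1235 - 161/4*e1245 - 413/12*e1345 + 25/4*e2345


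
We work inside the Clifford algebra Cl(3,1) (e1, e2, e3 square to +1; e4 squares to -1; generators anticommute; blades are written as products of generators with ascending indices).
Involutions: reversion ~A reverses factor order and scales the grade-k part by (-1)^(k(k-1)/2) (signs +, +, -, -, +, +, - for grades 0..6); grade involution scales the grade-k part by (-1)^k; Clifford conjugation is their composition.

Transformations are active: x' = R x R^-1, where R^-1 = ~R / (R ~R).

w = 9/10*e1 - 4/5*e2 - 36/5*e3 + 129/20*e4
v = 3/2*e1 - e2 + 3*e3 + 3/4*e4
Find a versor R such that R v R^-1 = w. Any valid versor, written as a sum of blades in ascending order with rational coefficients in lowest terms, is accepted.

The midline construction: v and w both square to 187/16, so reflecting in their sum 12/5*e1 - 9/5*e2 - 21/5*e3 + 36/5*e4 exchanges them.
Answer: 12/5*e1 - 9/5*e2 - 21/5*e3 + 36/5*e4


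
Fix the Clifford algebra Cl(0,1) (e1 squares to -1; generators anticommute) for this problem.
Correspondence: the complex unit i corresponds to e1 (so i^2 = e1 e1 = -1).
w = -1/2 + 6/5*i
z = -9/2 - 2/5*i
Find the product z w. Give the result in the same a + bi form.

In blades: z = -9/2 - 2/5*e1, w = -1/2 + 6/5*e1.
Distribute z over w term by term (generator squares from the signature, products reordered to ascending indices): (-9/2)*w = 9/4 - 27/5*e1; (-2/5*e1)*w = 12/25 + 1/5*e1.
Sum: 273/100 - 26/5*e1; translating back through the correspondence:
Answer: 273/100 - 26/5*i


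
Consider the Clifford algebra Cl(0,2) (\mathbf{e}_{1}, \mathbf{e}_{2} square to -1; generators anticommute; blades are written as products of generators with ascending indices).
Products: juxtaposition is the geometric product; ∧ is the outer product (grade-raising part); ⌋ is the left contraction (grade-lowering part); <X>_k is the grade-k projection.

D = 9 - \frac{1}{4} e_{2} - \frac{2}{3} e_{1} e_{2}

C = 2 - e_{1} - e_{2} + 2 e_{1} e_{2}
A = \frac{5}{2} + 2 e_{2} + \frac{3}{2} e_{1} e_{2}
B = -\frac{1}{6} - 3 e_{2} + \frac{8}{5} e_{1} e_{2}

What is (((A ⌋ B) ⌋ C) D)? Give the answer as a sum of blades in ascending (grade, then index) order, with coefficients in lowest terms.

step 1: \frac{191}{60} + \frac{16}{5} e_{1} - \frac{15}{2} e_{2} + 4 e_{1} e_{2}
step 2: -\frac{89}{15} - \frac{1091}{60} e_{1} - \frac{115}{12} e_{2} + \frac{191}{30} e_{1} e_{2}
step 3: -\frac{37117}{720} - \frac{56041}{360} e_{1} - \frac{872}{9} e_{2} + \frac{47377}{720} e_{1} e_{2}
Answer: -\frac{37117}{720} - \frac{56041}{360} e_{1} - \frac{872}{9} e_{2} + \frac{47377}{720} e_{1} e_{2}


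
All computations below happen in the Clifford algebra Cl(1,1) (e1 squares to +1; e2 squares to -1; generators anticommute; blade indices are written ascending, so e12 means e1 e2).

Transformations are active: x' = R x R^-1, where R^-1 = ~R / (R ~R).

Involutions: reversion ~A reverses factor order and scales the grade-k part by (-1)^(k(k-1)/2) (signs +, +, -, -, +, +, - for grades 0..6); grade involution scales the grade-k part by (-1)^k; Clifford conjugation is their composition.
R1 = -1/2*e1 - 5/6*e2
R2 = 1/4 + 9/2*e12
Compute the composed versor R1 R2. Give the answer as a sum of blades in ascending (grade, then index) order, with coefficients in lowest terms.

Distribute over the terms of R1 (each basis-blade product reordered to ascending indices, repeated generators contracted through their squares):
(-1/2*e1) R2 = -1/8*e1 - 9/4*e2
(-5/6*e2) R2 = -15/4*e1 - 5/24*e2
Summing the partial products and collecting blades:
Answer: -31/8*e1 - 59/24*e2


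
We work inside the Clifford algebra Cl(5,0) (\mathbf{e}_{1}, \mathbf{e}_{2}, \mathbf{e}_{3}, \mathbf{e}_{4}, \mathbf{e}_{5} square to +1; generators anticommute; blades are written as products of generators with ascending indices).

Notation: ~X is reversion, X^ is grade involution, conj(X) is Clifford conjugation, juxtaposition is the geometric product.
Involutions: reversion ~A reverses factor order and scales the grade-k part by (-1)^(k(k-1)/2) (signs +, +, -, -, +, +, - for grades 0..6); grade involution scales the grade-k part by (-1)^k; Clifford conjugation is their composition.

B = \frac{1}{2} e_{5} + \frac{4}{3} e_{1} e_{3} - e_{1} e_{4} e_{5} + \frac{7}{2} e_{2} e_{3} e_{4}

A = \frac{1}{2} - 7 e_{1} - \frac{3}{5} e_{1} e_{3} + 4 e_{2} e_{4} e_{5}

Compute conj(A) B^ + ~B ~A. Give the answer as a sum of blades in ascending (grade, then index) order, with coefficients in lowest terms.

first term: -\frac{4}{5} + \frac{28}{3} e_{3} - \frac{1}{4} e_{5} + 4 e_{1} e_{2} + \frac{2}{3} e_{1} e_{3} - \frac{7}{2} e_{1} e_{5} - 2 e_{2} e_{4} + 14 e_{3} e_{5} + 7 e_{4} e_{5} + \frac{21}{10} e_{1} e_{2} e_{4} - \frac{3}{10} e_{1} e_{3} e_{5} + \frac{1}{2} e_{1} e_{4} e_{5} - \frac{7}{4} e_{2} e_{3} e_{4} - \frac{3}{5} e_{3} e_{4} e_{5} - \frac{49}{2} e_{1} e_{2} e_{3} e_{4} - \frac{16}{3} e_{1} e_{2} e_{3} e_{4} e_{5}
second term: \frac{4}{5} - \frac{28}{3} e_{3} + \frac{1}{4} e_{5} + 4 e_{1} e_{2} - \frac{2}{3} e_{1} e_{3} + \frac{7}{2} e_{1} e_{5} - 2 e_{2} e_{4} + 14 e_{3} e_{5} - 7 e_{4} e_{5} - \frac{21}{10} e_{1} e_{2} e_{4} + \frac{3}{10} e_{1} e_{3} e_{5} + \frac{1}{2} e_{1} e_{4} e_{5} - \frac{7}{4} e_{2} e_{3} e_{4} + \frac{3}{5} e_{3} e_{4} e_{5} - \frac{49}{2} e_{1} e_{2} e_{3} e_{4} - \frac{16}{3} e_{1} e_{2} e_{3} e_{4} e_{5}
Answer: 8 e_{1} e_{2} - 4 e_{2} e_{4} + 28 e_{3} e_{5} + e_{1} e_{4} e_{5} - \frac{7}{2} e_{2} e_{3} e_{4} - 49 e_{1} e_{2} e_{3} e_{4} - \frac{32}{3} e_{1} e_{2} e_{3} e_{4} e_{5}


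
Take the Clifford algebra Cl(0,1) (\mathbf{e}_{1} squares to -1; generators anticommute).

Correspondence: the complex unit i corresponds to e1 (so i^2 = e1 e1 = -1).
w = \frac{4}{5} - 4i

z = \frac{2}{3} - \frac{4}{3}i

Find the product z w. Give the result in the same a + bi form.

In blades: z = \frac{2}{3} - \frac{4}{3} e_{1}, w = \frac{4}{5} - 4 e_{1}.
Distribute z over w term by term (generator squares from the signature, products reordered to ascending indices): (\frac{2}{3})*w = \frac{8}{15} - \frac{8}{3} e_{1}; (-\frac{4}{3} e_{1})*w = -\frac{16}{3} - \frac{16}{15} e_{1}.
Sum: -\frac{24}{5} - \frac{56}{15} e_{1}; translating back through the correspondence:
Answer: -\frac{24}{5} - \frac{56}{15}i


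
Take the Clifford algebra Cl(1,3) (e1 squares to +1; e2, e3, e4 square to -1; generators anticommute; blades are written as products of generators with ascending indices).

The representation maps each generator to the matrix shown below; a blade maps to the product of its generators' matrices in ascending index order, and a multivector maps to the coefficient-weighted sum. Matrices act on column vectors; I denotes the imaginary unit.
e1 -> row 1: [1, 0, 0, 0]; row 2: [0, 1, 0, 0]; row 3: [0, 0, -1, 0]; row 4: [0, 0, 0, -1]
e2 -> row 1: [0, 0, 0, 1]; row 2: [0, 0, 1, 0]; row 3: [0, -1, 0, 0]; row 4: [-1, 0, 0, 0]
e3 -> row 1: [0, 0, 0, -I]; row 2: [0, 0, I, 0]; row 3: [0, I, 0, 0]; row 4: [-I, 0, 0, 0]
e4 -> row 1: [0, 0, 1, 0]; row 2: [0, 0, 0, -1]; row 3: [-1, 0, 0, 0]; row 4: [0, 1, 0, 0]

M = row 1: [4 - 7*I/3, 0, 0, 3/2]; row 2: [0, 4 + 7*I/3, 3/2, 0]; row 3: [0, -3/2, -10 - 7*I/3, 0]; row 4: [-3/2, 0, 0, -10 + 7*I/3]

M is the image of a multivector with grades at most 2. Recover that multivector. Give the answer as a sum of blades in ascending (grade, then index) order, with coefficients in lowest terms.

Method: the blade images are trace-orthogonal — tr(rho(e_A) rho(e_B)^-1) = 4 if A = B and 0 otherwise — and rho(e_A)^-1 = (e_A)^2 * rho(e_A) with (e_A)^2 = +1 or -1, so the coefficient of e_A in the preimage is (e_A)^2 * tr(M rho(e_A))/4.
Nonzero projections over blades of grade <= 2: 1: (1)^2 = +1, tr(M 1) = -12, coefficient -3; e1: (e1)^2 = +1, tr(M rho(e1)) = 28, coefficient 7; e2: (e2)^2 = -1, tr(M rho(e2)) = -6, coefficient 3/2; e2 e3: (e2 e3)^2 = -1, tr(M rho(e2 e3)) = -28/3, coefficient 7/3. Every other blade of grade <= 2 projects to 0.
Answer: -3 + 7*e1 + 3/2*e2 + 7/3*e2 e3


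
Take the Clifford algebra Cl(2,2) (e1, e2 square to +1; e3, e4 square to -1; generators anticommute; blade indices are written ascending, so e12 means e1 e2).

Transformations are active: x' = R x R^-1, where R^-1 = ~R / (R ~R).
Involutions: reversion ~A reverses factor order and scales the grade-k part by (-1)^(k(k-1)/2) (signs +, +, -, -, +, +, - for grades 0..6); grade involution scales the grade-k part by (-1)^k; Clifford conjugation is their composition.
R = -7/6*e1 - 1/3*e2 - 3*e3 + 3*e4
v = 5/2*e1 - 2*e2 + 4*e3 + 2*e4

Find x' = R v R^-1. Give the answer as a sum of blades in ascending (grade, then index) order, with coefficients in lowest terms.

~R = -7/6*e1 - 1/3*e2 - 3*e3 + 3*e4, and R ~R = -595/36, so R^-1 = ~R / (-595/36).
R v = 15/4 + 19/6*e12 + 17/6*e13 - 59/6*e14 - 22/3*e23 + 16/3*e24 - 18*e34
Answer: -67/34*e1 + 256/119*e2 - 314/119*e3 - 400/119*e4
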